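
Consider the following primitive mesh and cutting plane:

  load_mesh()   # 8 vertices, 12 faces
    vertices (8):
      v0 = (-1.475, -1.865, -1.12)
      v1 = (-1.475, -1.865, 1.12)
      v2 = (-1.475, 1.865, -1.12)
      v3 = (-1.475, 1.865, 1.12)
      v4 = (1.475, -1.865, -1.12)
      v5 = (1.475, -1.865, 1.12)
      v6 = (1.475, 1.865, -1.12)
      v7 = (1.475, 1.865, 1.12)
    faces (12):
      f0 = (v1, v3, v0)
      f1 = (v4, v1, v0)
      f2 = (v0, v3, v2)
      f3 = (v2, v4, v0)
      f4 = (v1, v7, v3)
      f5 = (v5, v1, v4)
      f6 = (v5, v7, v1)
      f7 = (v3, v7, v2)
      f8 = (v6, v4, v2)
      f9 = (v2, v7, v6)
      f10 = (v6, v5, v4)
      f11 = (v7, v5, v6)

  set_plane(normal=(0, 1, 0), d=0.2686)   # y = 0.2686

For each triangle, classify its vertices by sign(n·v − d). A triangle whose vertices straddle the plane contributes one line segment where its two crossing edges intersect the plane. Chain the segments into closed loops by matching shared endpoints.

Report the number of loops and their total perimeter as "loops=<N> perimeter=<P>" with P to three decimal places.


Straddling triangles (8 of 12):
  (v1,v3,v0) [-+-] → (-1.475, 0.2686, 1.12)–(-1.475, 0.2686, 0.161304)  len=0.9587
  (v0,v3,v2) [-++] → (-1.475, 0.2686, 0.161304)–(-1.475, 0.2686, -1.12)  len=1.2813
  (v2,v4,v0) [+--] → (-0.212432, 0.2686, -1.12)–(-1.475, 0.2686, -1.12)  len=1.2626
  (v1,v7,v3) [-++] → (0.212432, 0.2686, 1.12)–(-1.475, 0.2686, 1.12)  len=1.6874
  (v5,v7,v1) [-+-] → (1.475, 0.2686, 1.12)–(0.212432, 0.2686, 1.12)  len=1.2626
  (v6,v4,v2) [+-+] → (1.475, 0.2686, -1.12)–(-0.212432, 0.2686, -1.12)  len=1.6874
  (v6,v5,v4) [+--] → (1.475, 0.2686, -0.161304)–(1.475, 0.2686, -1.12)  len=0.9587
  (v7,v5,v6) [+-+] → (1.475, 0.2686, 1.12)–(1.475, 0.2686, -0.161304)  len=1.2813

Chained into 1 loop(s):
  loop 1: 8 segments, perimeter = 10.3800
Total perimeter = 10.380

loops=1 perimeter=10.380


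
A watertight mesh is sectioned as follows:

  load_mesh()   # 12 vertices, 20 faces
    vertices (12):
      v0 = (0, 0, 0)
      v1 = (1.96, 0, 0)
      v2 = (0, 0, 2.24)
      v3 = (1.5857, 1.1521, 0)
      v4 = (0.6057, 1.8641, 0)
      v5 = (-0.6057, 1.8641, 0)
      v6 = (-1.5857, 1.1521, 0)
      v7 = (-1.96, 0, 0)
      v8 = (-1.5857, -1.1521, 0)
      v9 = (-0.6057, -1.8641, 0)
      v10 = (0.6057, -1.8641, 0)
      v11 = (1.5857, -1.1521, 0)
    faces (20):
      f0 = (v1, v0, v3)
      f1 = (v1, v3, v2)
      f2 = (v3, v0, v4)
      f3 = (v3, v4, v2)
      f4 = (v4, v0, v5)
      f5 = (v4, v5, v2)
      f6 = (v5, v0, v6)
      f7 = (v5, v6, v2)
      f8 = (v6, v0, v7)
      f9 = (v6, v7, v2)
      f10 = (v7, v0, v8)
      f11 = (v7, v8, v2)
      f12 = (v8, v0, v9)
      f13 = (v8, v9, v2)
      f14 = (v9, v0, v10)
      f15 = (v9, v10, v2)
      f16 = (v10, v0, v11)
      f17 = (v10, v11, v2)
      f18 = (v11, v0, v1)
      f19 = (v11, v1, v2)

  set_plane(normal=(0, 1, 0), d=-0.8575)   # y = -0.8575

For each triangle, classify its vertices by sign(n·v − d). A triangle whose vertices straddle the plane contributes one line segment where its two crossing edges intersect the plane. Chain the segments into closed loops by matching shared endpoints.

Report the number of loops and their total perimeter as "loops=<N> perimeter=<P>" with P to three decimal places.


Straddling triangles (10 of 20):
  (v7,v0,v8) [++-] → (-1.18023, -0.8575, 0)–(-1.68141, -0.8575, 0)  len=0.5012
  (v7,v8,v2) [+-+] → (-1.68141, -0.8575, 0)–(-1.18023, -0.8575, 0.572784)  len=0.7611
  (v8,v0,v9) [-+-] → (-1.18023, -0.8575, 0)–(-0.278627, -0.8575, 0)  len=0.9016
  (v8,v9,v2) [--+] → (-0.278627, -0.8575, 1.20958)–(-1.18023, -0.8575, 0.572784)  len=1.1038
  (v9,v0,v10) [-+-] → (-0.278627, -0.8575, 0)–(0.278627, -0.8575, 0)  len=0.5573
  (v9,v10,v2) [--+] → (0.278627, -0.8575, 1.20958)–(-0.278627, -0.8575, 1.20958)  len=0.5573
  (v10,v0,v11) [-+-] → (0.278627, -0.8575, 0)–(1.18023, -0.8575, 0)  len=0.9016
  (v10,v11,v2) [--+] → (1.18023, -0.8575, 0.572784)–(0.278627, -0.8575, 1.20958)  len=1.1038
  (v11,v0,v1) [-++] → (1.18023, -0.8575, 0)–(1.68141, -0.8575, 0)  len=0.5012
  (v11,v1,v2) [-++] → (1.68141, -0.8575, 0)–(1.18023, -0.8575, 0.572784)  len=0.7611

Chained into 1 loop(s):
  loop 1: 10 segments, perimeter = 7.6499
Total perimeter = 7.650

loops=1 perimeter=7.650


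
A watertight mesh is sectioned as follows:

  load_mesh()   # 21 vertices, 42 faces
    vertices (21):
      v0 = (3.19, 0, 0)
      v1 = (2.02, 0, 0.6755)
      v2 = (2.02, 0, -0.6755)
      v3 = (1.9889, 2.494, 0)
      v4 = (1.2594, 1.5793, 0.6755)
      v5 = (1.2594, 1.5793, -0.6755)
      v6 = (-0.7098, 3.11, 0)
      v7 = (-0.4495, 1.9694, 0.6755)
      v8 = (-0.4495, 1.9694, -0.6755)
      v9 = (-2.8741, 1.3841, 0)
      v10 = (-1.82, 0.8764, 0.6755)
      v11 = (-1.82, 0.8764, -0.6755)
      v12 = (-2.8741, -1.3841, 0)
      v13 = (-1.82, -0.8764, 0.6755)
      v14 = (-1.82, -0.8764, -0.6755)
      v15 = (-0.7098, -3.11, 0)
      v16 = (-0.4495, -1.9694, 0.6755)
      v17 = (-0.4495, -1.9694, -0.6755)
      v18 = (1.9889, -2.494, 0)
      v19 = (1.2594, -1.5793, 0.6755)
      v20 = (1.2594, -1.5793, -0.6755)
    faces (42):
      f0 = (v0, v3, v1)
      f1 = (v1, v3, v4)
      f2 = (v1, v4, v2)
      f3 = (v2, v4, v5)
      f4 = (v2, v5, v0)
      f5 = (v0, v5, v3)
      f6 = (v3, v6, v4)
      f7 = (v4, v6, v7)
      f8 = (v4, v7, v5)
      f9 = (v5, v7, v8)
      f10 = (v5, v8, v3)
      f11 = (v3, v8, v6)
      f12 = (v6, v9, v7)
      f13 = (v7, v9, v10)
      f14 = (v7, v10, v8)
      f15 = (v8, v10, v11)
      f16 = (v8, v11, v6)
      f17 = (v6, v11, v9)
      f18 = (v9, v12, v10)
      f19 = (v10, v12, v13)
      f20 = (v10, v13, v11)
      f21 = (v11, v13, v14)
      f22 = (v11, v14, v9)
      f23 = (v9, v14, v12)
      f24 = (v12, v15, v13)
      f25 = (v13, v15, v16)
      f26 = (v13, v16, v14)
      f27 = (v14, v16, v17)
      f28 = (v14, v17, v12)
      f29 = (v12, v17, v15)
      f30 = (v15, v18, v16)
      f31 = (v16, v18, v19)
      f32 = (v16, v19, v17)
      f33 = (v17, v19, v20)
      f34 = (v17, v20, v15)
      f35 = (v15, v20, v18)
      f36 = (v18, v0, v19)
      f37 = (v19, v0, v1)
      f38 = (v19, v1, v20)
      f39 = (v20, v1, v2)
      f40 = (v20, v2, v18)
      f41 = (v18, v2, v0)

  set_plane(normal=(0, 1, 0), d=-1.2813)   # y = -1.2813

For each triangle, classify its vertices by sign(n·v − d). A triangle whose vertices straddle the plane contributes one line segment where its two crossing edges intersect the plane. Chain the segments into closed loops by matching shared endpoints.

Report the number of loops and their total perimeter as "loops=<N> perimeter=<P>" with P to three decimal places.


loops=2 perimeter=8.815

Straddling triangles (14 of 42):
  (v9,v12,v10) [+-+] → (-2.8741, -1.2813, 0)–(-2.82616, -1.2813, 0.0307195)  len=0.0569
  (v10,v12,v13) [+-+] → (-2.82616, -1.2813, 0.0307195)–(-2.66066, -1.2813, 0.136776)  len=0.1966
  (v9,v14,v12) [++-] → (-2.66066, -1.2813, -0.136776)–(-2.8741, -1.2813, 0)  len=0.2535
  (v12,v15,v13) [--+] → (-1.61875, -1.2813, 0.553047)–(-2.66066, -1.2813, 0.136776)  len=1.1220
  (v13,v15,v16) [+--] → (-1.61875, -1.2813, 0.553047)–(-1.3123, -1.2813, 0.6755)  len=0.3300
  (v13,v16,v14) [+-+] → (-1.3123, -1.2813, 0.6755)–(-1.3123, -1.2813, -0.175024)  len=0.8505
  (v14,v16,v17) [+--] → (-1.3123, -1.2813, -0.175024)–(-1.3123, -1.2813, -0.6755)  len=0.5005
  (v14,v17,v12) [+--] → (-1.3123, -1.2813, -0.6755)–(-2.66066, -1.2813, -0.136776)  len=1.4520
  (v18,v0,v19) [-+-] → (2.57293, -1.2813, 0)–(1.62369, -1.2813, 0.548039)  len=1.0961
  (v19,v0,v1) [-++] → (1.62369, -1.2813, 0.548039)–(1.40292, -1.2813, 0.6755)  len=0.2549
  (v19,v1,v20) [-+-] → (1.40292, -1.2813, 0.6755)–(1.40292, -1.2813, -0.420578)  len=1.0961
  (v20,v1,v2) [-++] → (1.40292, -1.2813, -0.420578)–(1.40292, -1.2813, -0.6755)  len=0.2549
  (v20,v2,v18) [-+-] → (1.40292, -1.2813, -0.6755)–(2.00402, -1.2813, -0.32846)  len=0.6941
  (v18,v2,v0) [-++] → (2.00402, -1.2813, -0.32846)–(2.57293, -1.2813, 0)  len=0.6569

Chained into 2 loop(s):
  loop 1: 8 segments, perimeter = 4.7620
  loop 2: 6 segments, perimeter = 4.0530
Total perimeter = 8.815


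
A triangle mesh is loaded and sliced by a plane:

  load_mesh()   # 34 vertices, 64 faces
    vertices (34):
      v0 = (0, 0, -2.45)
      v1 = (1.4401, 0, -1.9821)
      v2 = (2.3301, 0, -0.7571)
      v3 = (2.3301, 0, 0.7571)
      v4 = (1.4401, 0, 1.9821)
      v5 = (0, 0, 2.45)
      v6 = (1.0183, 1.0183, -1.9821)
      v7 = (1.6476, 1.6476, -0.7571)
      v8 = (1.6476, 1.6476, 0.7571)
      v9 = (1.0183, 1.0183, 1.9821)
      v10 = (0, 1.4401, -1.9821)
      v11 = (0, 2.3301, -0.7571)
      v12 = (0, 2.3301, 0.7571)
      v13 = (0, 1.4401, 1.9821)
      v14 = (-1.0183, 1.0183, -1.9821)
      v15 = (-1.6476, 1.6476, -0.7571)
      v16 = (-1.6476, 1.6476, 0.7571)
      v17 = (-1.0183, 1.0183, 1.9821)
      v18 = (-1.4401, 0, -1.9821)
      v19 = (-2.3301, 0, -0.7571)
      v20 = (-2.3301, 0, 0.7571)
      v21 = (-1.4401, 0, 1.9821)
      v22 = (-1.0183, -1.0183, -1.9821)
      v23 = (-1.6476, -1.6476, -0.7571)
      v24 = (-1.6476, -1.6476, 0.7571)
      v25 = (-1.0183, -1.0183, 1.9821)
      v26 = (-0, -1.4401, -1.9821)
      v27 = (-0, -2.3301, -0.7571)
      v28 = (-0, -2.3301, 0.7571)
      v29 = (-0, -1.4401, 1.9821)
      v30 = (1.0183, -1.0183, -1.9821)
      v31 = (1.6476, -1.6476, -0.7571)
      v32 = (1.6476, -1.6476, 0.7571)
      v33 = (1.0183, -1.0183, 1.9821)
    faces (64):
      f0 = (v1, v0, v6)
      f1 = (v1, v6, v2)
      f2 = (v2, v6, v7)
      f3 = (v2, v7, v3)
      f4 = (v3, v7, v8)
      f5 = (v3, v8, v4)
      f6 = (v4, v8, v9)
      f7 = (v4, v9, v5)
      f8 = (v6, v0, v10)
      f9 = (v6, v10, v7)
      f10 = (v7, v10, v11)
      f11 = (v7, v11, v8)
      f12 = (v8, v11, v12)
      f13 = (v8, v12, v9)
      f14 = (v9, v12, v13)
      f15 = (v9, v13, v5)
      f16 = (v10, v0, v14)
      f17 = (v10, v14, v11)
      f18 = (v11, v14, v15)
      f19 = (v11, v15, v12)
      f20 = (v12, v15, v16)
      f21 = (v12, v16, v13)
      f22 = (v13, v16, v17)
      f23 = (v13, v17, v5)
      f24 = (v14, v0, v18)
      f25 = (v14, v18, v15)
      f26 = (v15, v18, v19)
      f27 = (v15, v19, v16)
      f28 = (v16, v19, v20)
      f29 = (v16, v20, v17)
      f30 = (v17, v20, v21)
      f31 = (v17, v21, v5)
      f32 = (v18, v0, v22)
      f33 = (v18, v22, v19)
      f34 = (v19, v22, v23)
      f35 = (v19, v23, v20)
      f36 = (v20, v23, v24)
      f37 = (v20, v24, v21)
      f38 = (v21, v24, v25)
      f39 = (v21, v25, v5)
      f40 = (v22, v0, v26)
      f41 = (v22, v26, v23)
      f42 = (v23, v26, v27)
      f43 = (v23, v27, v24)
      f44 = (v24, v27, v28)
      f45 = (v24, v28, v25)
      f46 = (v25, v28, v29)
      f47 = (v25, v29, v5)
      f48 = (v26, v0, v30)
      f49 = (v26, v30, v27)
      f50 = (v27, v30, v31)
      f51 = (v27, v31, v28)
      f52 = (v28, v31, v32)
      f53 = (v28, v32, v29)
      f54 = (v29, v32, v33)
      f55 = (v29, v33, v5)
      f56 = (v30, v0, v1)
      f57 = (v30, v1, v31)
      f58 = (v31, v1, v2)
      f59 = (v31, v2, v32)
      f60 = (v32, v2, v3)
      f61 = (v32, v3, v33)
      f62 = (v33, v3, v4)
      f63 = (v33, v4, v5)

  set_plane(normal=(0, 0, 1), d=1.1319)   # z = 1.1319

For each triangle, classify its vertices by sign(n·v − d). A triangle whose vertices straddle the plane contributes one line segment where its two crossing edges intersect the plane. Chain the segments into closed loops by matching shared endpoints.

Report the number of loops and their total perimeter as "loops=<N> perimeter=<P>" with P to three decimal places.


Straddling triangles (16 of 64):
  (v3,v8,v4) [--+] → (1.58411, 1.1435, 1.1319)–(2.0578, 0, 1.1319)  len=1.2377
  (v4,v8,v9) [+-+] → (1.58411, 1.1435, 1.1319)–(1.45506, 1.45506, 1.1319)  len=0.3372
  (v8,v12,v9) [--+] → (0.311558, 1.92874, 1.1319)–(1.45506, 1.45506, 1.1319)  len=1.2377
  (v9,v12,v13) [+-+] → (0.311558, 1.92874, 1.1319)–(0, 2.0578, 1.1319)  len=0.3372
  (v12,v16,v13) [--+] → (-1.1435, 1.58411, 1.1319)–(0, 2.0578, 1.1319)  len=1.2377
  (v13,v16,v17) [+-+] → (-1.1435, 1.58411, 1.1319)–(-1.45506, 1.45506, 1.1319)  len=0.3372
  (v16,v20,v17) [--+] → (-1.92874, 0.311558, 1.1319)–(-1.45506, 1.45506, 1.1319)  len=1.2377
  (v17,v20,v21) [+-+] → (-1.92874, 0.311558, 1.1319)–(-2.0578, 0, 1.1319)  len=0.3372
  (v20,v24,v21) [--+] → (-1.58411, -1.1435, 1.1319)–(-2.0578, 0, 1.1319)  len=1.2377
  (v21,v24,v25) [+-+] → (-1.58411, -1.1435, 1.1319)–(-1.45506, -1.45506, 1.1319)  len=0.3372
  (v24,v28,v25) [--+] → (-0.311558, -1.92874, 1.1319)–(-1.45506, -1.45506, 1.1319)  len=1.2377
  (v25,v28,v29) [+-+] → (-0.311558, -1.92874, 1.1319)–(0, -2.0578, 1.1319)  len=0.3372
  (v28,v32,v29) [--+] → (1.1435, -1.58411, 1.1319)–(0, -2.0578, 1.1319)  len=1.2377
  (v29,v32,v33) [+-+] → (1.1435, -1.58411, 1.1319)–(1.45506, -1.45506, 1.1319)  len=0.3372
  (v32,v3,v33) [--+] → (1.92874, -0.311558, 1.1319)–(1.45506, -1.45506, 1.1319)  len=1.2377
  (v33,v3,v4) [+-+] → (1.92874, -0.311558, 1.1319)–(2.0578, 0, 1.1319)  len=0.3372

Chained into 1 loop(s):
  loop 1: 16 segments, perimeter = 12.5997
Total perimeter = 12.600

loops=1 perimeter=12.600


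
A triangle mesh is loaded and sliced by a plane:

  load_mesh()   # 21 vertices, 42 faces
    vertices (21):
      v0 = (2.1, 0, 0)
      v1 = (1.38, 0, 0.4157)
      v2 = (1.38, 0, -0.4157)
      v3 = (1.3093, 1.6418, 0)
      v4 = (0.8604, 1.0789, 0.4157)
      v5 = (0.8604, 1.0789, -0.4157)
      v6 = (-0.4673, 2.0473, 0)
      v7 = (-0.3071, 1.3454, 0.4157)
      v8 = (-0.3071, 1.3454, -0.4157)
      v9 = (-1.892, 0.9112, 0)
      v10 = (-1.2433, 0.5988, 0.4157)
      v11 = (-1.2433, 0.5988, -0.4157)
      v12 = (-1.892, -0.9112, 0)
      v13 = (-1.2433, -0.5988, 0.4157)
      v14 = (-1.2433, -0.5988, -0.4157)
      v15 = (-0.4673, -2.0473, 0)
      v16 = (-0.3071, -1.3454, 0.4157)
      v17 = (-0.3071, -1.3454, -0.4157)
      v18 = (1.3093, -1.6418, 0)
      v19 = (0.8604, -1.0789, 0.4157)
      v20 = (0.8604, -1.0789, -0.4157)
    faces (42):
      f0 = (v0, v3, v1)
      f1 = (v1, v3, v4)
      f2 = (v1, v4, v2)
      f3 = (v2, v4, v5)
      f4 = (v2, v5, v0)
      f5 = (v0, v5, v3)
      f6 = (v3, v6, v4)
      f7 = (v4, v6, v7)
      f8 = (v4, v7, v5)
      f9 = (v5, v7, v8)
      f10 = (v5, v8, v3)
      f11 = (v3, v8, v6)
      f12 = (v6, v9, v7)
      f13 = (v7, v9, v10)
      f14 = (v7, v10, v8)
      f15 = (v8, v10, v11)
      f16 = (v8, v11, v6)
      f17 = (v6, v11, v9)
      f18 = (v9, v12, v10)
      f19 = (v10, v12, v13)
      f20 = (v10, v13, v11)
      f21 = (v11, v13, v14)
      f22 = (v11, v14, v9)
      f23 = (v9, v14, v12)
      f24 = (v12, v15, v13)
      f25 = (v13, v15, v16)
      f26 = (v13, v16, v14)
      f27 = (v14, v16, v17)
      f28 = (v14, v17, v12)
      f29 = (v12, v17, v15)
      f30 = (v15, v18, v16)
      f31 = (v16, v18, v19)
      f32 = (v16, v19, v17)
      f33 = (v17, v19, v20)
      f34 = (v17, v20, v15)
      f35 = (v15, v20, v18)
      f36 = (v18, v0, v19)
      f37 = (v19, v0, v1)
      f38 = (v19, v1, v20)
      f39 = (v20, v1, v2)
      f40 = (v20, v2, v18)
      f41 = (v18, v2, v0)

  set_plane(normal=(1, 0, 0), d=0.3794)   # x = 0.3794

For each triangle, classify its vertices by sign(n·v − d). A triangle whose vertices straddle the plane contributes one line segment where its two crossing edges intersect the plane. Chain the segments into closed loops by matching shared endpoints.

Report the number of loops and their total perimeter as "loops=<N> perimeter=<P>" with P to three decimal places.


Straddling triangles (12 of 42):
  (v3,v6,v4) [+-+] → (0.3794, 1.85404, 0)–(0.3794, 1.42973, 0.2651)  len=0.5003
  (v4,v6,v7) [+--] → (0.3794, 1.42973, 0.2651)–(0.3794, 1.1887, 0.4157)  len=0.2842
  (v4,v7,v5) [+-+] → (0.3794, 1.1887, 0.4157)–(0.3794, 1.1887, -0.0731703)  len=0.4889
  (v5,v7,v8) [+--] → (0.3794, 1.1887, -0.0731703)–(0.3794, 1.1887, -0.4157)  len=0.3425
  (v5,v8,v3) [+-+] → (0.3794, 1.1887, -0.4157)–(0.3794, 1.47128, -0.239148)  len=0.3332
  (v3,v8,v6) [+--] → (0.3794, 1.47128, -0.239148)–(0.3794, 1.85404, 0)  len=0.4513
  (v15,v18,v16) [-+-] → (0.3794, -1.85404, 0)–(0.3794, -1.47128, 0.239148)  len=0.4513
  (v16,v18,v19) [-++] → (0.3794, -1.47128, 0.239148)–(0.3794, -1.1887, 0.4157)  len=0.3332
  (v16,v19,v17) [-+-] → (0.3794, -1.1887, 0.4157)–(0.3794, -1.1887, 0.0731703)  len=0.3425
  (v17,v19,v20) [-++] → (0.3794, -1.1887, 0.0731703)–(0.3794, -1.1887, -0.4157)  len=0.4889
  (v17,v20,v15) [-+-] → (0.3794, -1.1887, -0.4157)–(0.3794, -1.42973, -0.2651)  len=0.2842
  (v15,v20,v18) [-++] → (0.3794, -1.42973, -0.2651)–(0.3794, -1.85404, 0)  len=0.5003

Chained into 2 loop(s):
  loop 1: 6 segments, perimeter = 2.4005
  loop 2: 6 segments, perimeter = 2.4005
Total perimeter = 4.801

loops=2 perimeter=4.801


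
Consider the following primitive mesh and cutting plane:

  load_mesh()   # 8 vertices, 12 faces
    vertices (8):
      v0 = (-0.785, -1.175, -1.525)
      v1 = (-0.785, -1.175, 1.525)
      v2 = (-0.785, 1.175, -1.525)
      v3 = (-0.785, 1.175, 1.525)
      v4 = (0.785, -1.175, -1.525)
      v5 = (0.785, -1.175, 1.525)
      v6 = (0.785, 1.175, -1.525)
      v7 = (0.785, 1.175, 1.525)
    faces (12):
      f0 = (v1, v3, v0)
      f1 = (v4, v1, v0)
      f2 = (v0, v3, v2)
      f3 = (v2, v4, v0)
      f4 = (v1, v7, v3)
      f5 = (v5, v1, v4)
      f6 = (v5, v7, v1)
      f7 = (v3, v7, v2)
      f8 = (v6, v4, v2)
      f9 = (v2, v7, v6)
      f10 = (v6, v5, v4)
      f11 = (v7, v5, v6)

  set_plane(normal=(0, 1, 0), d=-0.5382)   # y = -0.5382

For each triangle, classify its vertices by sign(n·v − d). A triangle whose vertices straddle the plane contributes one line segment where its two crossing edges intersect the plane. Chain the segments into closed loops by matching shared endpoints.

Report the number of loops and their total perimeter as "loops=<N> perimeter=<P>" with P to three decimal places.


Straddling triangles (8 of 12):
  (v1,v3,v0) [-+-] → (-0.785, -0.5382, 1.525)–(-0.785, -0.5382, -0.698515)  len=2.2235
  (v0,v3,v2) [-++] → (-0.785, -0.5382, -0.698515)–(-0.785, -0.5382, -1.525)  len=0.8265
  (v2,v4,v0) [+--] → (0.359563, -0.5382, -1.525)–(-0.785, -0.5382, -1.525)  len=1.1446
  (v1,v7,v3) [-++] → (-0.359563, -0.5382, 1.525)–(-0.785, -0.5382, 1.525)  len=0.4254
  (v5,v7,v1) [-+-] → (0.785, -0.5382, 1.525)–(-0.359563, -0.5382, 1.525)  len=1.1446
  (v6,v4,v2) [+-+] → (0.785, -0.5382, -1.525)–(0.359563, -0.5382, -1.525)  len=0.4254
  (v6,v5,v4) [+--] → (0.785, -0.5382, 0.698515)–(0.785, -0.5382, -1.525)  len=2.2235
  (v7,v5,v6) [+-+] → (0.785, -0.5382, 1.525)–(0.785, -0.5382, 0.698515)  len=0.8265

Chained into 1 loop(s):
  loop 1: 8 segments, perimeter = 9.2400
Total perimeter = 9.240

loops=1 perimeter=9.240


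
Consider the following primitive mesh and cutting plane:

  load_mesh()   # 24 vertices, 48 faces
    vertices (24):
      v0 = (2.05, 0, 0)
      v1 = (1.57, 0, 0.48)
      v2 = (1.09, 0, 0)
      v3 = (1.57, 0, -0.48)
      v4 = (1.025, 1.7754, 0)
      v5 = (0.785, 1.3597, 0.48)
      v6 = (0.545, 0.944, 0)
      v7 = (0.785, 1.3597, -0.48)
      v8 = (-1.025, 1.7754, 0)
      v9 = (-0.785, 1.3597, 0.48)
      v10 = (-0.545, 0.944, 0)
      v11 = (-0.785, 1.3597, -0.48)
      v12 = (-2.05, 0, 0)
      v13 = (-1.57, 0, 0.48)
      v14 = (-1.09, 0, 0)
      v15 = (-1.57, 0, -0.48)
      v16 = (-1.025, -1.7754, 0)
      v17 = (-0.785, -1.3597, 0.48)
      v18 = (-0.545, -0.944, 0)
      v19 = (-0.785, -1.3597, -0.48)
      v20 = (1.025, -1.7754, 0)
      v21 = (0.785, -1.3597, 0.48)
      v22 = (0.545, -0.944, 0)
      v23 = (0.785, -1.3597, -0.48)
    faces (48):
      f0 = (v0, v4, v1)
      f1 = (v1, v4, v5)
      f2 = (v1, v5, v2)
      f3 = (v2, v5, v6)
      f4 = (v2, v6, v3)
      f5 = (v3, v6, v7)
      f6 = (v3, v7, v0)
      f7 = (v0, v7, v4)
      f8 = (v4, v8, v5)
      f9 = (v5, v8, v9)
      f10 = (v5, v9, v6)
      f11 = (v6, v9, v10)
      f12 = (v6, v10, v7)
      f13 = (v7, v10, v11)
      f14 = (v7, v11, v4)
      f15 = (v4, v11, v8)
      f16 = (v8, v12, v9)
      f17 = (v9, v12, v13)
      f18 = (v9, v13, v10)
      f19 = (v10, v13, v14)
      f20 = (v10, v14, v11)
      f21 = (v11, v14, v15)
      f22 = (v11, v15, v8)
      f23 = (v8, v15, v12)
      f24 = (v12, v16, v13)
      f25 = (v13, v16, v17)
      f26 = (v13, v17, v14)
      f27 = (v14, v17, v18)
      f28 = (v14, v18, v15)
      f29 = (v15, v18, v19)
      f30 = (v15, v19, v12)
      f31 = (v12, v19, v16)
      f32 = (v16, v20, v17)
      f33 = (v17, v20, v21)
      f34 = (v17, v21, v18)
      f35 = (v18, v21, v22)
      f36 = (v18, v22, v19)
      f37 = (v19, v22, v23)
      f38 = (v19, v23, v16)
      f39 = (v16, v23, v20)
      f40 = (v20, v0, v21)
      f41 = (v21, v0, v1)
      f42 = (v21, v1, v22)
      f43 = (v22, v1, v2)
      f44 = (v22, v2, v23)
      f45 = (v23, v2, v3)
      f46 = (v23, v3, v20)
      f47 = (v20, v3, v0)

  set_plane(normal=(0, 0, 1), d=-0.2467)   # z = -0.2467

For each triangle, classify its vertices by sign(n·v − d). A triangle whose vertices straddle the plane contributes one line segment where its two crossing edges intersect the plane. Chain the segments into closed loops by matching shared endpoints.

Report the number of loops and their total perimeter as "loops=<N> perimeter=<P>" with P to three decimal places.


Straddling triangles (24 of 48):
  (v2,v6,v3) [++-] → (1.07181, 0.458823, -0.2467)–(1.3367, 0, -0.2467)  len=0.5298
  (v3,v6,v7) [-+-] → (1.07181, 0.458823, -0.2467)–(0.66835, 1.15765, -0.2467)  len=0.8069
  (v3,v7,v0) [--+] → (1.39984, 0.698829, -0.2467)–(1.8033, 0, -0.2467)  len=0.8069
  (v0,v7,v4) [+-+] → (1.39984, 0.698829, -0.2467)–(0.90165, 1.56175, -0.2467)  len=0.9964
  (v6,v10,v7) [++-] → (0.138565, 1.15765, -0.2467)–(0.66835, 1.15765, -0.2467)  len=0.5298
  (v7,v10,v11) [-+-] → (0.138565, 1.15765, -0.2467)–(-0.66835, 1.15765, -0.2467)  len=0.8069
  (v7,v11,v4) [--+] → (0.0947354, 1.56175, -0.2467)–(0.90165, 1.56175, -0.2467)  len=0.8069
  (v4,v11,v8) [+-+] → (0.0947354, 1.56175, -0.2467)–(-0.90165, 1.56175, -0.2467)  len=0.9964
  (v10,v14,v11) [++-] → (-0.933243, 0.698829, -0.2467)–(-0.66835, 1.15765, -0.2467)  len=0.5298
  (v11,v14,v15) [-+-] → (-0.933243, 0.698829, -0.2467)–(-1.3367, 0, -0.2467)  len=0.8069
  (v11,v15,v8) [--+] → (-1.30511, 0.862918, -0.2467)–(-0.90165, 1.56175, -0.2467)  len=0.8069
  (v8,v15,v12) [+-+] → (-1.30511, 0.862918, -0.2467)–(-1.8033, 0, -0.2467)  len=0.9964
  (v14,v18,v15) [++-] → (-1.07181, -0.458823, -0.2467)–(-1.3367, 0, -0.2467)  len=0.5298
  (v15,v18,v19) [-+-] → (-1.07181, -0.458823, -0.2467)–(-0.66835, -1.15765, -0.2467)  len=0.8069
  (v15,v19,v12) [--+] → (-1.39984, -0.698829, -0.2467)–(-1.8033, 0, -0.2467)  len=0.8069
  (v12,v19,v16) [+-+] → (-1.39984, -0.698829, -0.2467)–(-0.90165, -1.56175, -0.2467)  len=0.9964
  (v18,v22,v19) [++-] → (-0.138565, -1.15765, -0.2467)–(-0.66835, -1.15765, -0.2467)  len=0.5298
  (v19,v22,v23) [-+-] → (-0.138565, -1.15765, -0.2467)–(0.66835, -1.15765, -0.2467)  len=0.8069
  (v19,v23,v16) [--+] → (-0.0947354, -1.56175, -0.2467)–(-0.90165, -1.56175, -0.2467)  len=0.8069
  (v16,v23,v20) [+-+] → (-0.0947354, -1.56175, -0.2467)–(0.90165, -1.56175, -0.2467)  len=0.9964
  (v22,v2,v23) [++-] → (0.933243, -0.698829, -0.2467)–(0.66835, -1.15765, -0.2467)  len=0.5298
  (v23,v2,v3) [-+-] → (0.933243, -0.698829, -0.2467)–(1.3367, 0, -0.2467)  len=0.8069
  (v23,v3,v20) [--+] → (1.30511, -0.862918, -0.2467)–(0.90165, -1.56175, -0.2467)  len=0.8069
  (v20,v3,v0) [+-+] → (1.30511, -0.862918, -0.2467)–(1.8033, 0, -0.2467)  len=0.9964

Chained into 2 loop(s):
  loop 1: 12 segments, perimeter = 8.0203
  loop 2: 12 segments, perimeter = 10.8200
Total perimeter = 18.840

loops=2 perimeter=18.840


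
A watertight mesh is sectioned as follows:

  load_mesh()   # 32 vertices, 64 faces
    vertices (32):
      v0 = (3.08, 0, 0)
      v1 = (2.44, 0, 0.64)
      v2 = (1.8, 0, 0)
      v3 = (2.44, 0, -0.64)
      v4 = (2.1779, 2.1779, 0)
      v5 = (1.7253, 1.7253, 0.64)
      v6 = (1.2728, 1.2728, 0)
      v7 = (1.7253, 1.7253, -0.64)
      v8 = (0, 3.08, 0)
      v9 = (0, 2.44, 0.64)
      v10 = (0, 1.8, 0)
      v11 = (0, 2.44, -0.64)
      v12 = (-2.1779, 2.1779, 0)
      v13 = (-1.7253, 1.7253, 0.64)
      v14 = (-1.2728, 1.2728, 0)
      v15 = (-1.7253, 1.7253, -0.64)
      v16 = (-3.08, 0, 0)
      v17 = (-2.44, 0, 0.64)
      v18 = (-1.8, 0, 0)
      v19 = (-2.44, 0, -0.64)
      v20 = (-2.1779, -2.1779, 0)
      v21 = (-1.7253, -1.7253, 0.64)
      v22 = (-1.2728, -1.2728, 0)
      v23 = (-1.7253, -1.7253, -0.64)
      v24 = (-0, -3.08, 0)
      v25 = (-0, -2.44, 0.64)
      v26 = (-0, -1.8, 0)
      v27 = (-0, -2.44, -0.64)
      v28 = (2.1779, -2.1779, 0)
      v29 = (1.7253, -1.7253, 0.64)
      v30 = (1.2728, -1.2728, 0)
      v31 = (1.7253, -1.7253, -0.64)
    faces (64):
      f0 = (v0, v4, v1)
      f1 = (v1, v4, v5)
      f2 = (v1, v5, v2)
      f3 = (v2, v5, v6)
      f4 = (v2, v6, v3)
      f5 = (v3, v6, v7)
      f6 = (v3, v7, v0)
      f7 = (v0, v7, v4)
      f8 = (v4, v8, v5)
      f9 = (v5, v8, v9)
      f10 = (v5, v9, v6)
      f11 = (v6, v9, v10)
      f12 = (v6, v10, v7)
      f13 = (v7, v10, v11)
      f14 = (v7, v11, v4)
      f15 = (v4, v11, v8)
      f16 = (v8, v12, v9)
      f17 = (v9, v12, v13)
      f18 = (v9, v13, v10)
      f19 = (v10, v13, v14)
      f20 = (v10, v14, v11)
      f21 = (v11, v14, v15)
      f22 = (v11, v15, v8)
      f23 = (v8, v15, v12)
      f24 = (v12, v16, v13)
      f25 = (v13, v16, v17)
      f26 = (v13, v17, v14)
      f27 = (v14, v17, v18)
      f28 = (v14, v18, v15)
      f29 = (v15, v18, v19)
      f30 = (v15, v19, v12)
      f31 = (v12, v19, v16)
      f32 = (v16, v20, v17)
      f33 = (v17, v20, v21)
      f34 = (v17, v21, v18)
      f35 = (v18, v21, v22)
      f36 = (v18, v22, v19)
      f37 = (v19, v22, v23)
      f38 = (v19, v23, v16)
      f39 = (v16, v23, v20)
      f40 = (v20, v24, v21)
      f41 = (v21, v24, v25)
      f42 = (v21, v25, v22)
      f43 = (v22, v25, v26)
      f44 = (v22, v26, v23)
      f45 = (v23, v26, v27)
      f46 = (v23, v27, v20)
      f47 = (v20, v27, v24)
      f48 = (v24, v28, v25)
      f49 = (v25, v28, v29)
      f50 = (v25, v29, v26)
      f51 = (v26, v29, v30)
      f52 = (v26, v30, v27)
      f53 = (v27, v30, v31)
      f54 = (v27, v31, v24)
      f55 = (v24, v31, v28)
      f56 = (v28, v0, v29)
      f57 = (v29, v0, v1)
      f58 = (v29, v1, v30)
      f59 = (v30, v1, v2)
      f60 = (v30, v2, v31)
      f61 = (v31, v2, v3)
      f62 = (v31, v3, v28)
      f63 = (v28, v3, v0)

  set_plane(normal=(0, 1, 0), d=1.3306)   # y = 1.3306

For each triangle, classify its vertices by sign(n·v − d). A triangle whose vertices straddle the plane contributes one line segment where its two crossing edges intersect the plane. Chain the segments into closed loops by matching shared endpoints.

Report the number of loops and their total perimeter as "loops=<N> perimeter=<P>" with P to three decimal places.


loops=2 perimeter=7.633

Straddling triangles (20 of 64):
  (v0,v4,v1) [-+-] → (2.52886, 1.3306, 0)–(2.27987, 1.3306, 0.248988)  len=0.3521
  (v1,v4,v5) [-++] → (2.27987, 1.3306, 0.248988)–(1.8888, 1.3306, 0.64)  len=0.5530
  (v1,v5,v2) [-+-] → (1.8888, 1.3306, 0.64)–(1.74239, 1.3306, 0.493586)  len=0.2071
  (v2,v5,v6) [-+-] → (1.74239, 1.3306, 0.493586)–(1.3306, 1.3306, 0.0817503)  len=0.5824
  (v3,v6,v7) [--+] → (1.3306, 1.3306, -0.0817503)–(1.8888, 1.3306, -0.64)  len=0.7895
  (v3,v7,v0) [-+-] → (1.8888, 1.3306, -0.64)–(2.03522, 1.3306, -0.493586)  len=0.2071
  (v0,v7,v4) [-++] → (2.03522, 1.3306, -0.493586)–(2.52886, 1.3306, 0)  len=0.6981
  (v5,v9,v6) [++-] → (1.20977, 1.3306, 0.0316929)–(1.3306, 1.3306, 0.0817503)  len=0.1308
  (v6,v9,v10) [-++] → (1.20977, 1.3306, 0.0316929)–(1.13326, 1.3306, 0)  len=0.0828
  (v6,v10,v7) [-++] → (1.13326, 1.3306, 0)–(1.3306, 1.3306, -0.0817503)  len=0.2136
  (v10,v13,v14) [++-] → (-1.3306, 1.3306, 0.0817503)–(-1.13326, 1.3306, 0)  len=0.2136
  (v10,v14,v11) [+-+] → (-1.13326, 1.3306, 0)–(-1.20977, 1.3306, -0.0316929)  len=0.0828
  (v11,v14,v15) [+-+] → (-1.20977, 1.3306, -0.0316929)–(-1.3306, 1.3306, -0.0817503)  len=0.1308
  (v12,v16,v13) [+-+] → (-2.52886, 1.3306, 0)–(-2.03522, 1.3306, 0.493586)  len=0.6981
  (v13,v16,v17) [+--] → (-2.03522, 1.3306, 0.493586)–(-1.8888, 1.3306, 0.64)  len=0.2071
  (v13,v17,v14) [+--] → (-1.8888, 1.3306, 0.64)–(-1.3306, 1.3306, 0.0817503)  len=0.7895
  (v14,v18,v15) [--+] → (-1.74239, 1.3306, -0.493586)–(-1.3306, 1.3306, -0.0817503)  len=0.5824
  (v15,v18,v19) [+--] → (-1.74239, 1.3306, -0.493586)–(-1.8888, 1.3306, -0.64)  len=0.2071
  (v15,v19,v12) [+-+] → (-1.8888, 1.3306, -0.64)–(-2.27987, 1.3306, -0.248988)  len=0.5530
  (v12,v19,v16) [+--] → (-2.27987, 1.3306, -0.248988)–(-2.52886, 1.3306, 0)  len=0.3521

Chained into 2 loop(s):
  loop 1: 10 segments, perimeter = 3.8164
  loop 2: 10 segments, perimeter = 3.8164
Total perimeter = 7.633


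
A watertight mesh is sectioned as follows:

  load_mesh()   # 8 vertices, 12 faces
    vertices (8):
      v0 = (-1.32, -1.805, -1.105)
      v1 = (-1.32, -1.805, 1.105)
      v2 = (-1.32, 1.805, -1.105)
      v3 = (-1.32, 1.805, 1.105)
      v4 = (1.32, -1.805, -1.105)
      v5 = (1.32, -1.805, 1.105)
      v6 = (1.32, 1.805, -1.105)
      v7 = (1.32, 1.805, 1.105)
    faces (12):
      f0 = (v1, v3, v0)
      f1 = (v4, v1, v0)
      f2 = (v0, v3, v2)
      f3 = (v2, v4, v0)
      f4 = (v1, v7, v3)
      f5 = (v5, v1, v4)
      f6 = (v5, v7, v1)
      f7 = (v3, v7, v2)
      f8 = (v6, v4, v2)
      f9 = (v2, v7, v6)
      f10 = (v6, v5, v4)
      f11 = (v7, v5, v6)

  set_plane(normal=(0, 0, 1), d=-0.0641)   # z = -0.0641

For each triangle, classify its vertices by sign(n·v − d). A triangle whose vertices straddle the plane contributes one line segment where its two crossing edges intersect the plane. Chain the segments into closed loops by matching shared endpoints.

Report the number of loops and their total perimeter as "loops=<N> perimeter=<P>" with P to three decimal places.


Straddling triangles (8 of 12):
  (v1,v3,v0) [++-] → (-1.32, -0.104706, -0.0641)–(-1.32, -1.805, -0.0641)  len=1.7003
  (v4,v1,v0) [-+-] → (0.0765719, -1.805, -0.0641)–(-1.32, -1.805, -0.0641)  len=1.3966
  (v0,v3,v2) [-+-] → (-1.32, -0.104706, -0.0641)–(-1.32, 1.805, -0.0641)  len=1.9097
  (v5,v1,v4) [++-] → (0.0765719, -1.805, -0.0641)–(1.32, -1.805, -0.0641)  len=1.2434
  (v3,v7,v2) [++-] → (-0.0765719, 1.805, -0.0641)–(-1.32, 1.805, -0.0641)  len=1.2434
  (v2,v7,v6) [-+-] → (-0.0765719, 1.805, -0.0641)–(1.32, 1.805, -0.0641)  len=1.3966
  (v6,v5,v4) [-+-] → (1.32, 0.104706, -0.0641)–(1.32, -1.805, -0.0641)  len=1.9097
  (v7,v5,v6) [++-] → (1.32, 0.104706, -0.0641)–(1.32, 1.805, -0.0641)  len=1.7003

Chained into 1 loop(s):
  loop 1: 8 segments, perimeter = 12.5000
Total perimeter = 12.500

loops=1 perimeter=12.500


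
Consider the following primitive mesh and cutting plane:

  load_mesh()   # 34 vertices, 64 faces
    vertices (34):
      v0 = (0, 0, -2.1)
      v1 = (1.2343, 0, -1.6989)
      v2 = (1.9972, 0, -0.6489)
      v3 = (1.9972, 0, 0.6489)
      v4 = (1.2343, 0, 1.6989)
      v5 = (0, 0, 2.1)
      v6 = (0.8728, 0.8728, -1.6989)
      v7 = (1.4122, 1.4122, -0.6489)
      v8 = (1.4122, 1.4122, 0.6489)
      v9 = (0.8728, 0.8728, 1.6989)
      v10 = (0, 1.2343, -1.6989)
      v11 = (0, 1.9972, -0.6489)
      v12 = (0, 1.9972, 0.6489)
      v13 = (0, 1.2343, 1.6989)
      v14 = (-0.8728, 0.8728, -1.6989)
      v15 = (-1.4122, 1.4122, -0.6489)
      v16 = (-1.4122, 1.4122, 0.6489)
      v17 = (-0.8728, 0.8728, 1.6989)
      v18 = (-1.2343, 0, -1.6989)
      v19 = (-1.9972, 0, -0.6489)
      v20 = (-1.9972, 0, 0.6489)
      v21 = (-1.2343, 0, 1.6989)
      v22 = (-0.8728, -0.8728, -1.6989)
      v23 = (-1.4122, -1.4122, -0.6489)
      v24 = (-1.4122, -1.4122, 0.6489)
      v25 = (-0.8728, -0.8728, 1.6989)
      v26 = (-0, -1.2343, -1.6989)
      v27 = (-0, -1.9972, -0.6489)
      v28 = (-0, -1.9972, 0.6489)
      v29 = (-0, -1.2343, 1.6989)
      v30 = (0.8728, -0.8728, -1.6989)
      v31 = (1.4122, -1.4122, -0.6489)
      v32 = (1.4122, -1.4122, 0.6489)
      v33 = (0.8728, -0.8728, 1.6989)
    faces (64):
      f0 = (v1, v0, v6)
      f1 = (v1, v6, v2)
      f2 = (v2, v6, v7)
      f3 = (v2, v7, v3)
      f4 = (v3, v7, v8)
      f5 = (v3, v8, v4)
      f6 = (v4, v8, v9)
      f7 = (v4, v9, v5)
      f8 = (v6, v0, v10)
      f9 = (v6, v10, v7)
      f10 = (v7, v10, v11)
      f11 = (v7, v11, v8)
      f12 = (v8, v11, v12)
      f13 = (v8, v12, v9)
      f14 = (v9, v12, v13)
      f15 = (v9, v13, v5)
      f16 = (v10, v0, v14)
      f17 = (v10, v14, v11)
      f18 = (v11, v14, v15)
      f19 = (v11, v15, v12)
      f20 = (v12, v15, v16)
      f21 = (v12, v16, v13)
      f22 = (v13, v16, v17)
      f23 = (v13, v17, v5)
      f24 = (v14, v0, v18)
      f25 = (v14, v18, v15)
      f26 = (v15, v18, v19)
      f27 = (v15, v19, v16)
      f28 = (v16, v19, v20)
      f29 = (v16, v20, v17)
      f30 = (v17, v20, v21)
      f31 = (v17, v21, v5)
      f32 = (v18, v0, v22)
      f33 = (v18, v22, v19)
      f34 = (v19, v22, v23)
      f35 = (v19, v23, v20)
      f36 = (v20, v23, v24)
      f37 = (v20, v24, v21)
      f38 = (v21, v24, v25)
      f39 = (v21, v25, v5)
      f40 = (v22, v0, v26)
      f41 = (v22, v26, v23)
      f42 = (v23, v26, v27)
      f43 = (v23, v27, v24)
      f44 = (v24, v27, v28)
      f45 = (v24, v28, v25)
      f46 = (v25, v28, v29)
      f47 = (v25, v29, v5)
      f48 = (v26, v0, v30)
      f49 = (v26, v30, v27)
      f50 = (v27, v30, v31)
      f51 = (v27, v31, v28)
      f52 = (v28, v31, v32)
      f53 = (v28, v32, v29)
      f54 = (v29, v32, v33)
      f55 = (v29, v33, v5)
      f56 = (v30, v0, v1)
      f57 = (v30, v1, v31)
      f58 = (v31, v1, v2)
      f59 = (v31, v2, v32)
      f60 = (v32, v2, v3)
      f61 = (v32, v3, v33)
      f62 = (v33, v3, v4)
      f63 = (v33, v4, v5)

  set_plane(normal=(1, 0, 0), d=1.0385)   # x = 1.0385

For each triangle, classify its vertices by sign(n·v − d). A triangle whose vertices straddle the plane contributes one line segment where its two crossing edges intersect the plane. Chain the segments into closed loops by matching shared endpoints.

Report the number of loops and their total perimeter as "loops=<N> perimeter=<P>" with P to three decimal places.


Straddling triangles (20 of 64):
  (v1,v0,v6) [+--] → (1.0385, 0, -1.76253)–(1.0385, 0.472736, -1.6989)  len=0.4770
  (v1,v6,v2) [+-+] → (1.0385, 0.472736, -1.6989)–(1.0385, 0.744178, -1.54416)  len=0.3124
  (v2,v6,v7) [+-+] → (1.0385, 0.744178, -1.54416)–(1.0385, 1.0385, -1.37635)  len=0.3388
  (v4,v8,v9) [++-] → (1.0385, 1.0385, 1.37635)–(1.0385, 0.472736, 1.6989)  len=0.6513
  (v4,v9,v5) [+--] → (1.0385, 0.472736, 1.6989)–(1.0385, 0, 1.76253)  len=0.4770
  (v6,v10,v7) [--+] → (1.0385, 1.36512, -0.926754)–(1.0385, 1.0385, -1.37635)  len=0.5557
  (v7,v10,v11) [+--] → (1.0385, 1.36512, -0.926754)–(1.0385, 1.567, -0.6489)  len=0.3435
  (v7,v11,v8) [+-+] → (1.0385, 1.567, -0.6489)–(1.0385, 1.567, 0.305473)  len=0.9544
  (v8,v11,v12) [+--] → (1.0385, 1.567, 0.305473)–(1.0385, 1.567, 0.6489)  len=0.3434
  (v8,v12,v9) [+--] → (1.0385, 1.567, 0.6489)–(1.0385, 1.0385, 1.37635)  len=0.8992
  (v27,v30,v31) [--+] → (1.0385, -1.0385, -1.37635)–(1.0385, -1.567, -0.6489)  len=0.8992
  (v27,v31,v28) [-+-] → (1.0385, -1.567, -0.6489)–(1.0385, -1.567, -0.305473)  len=0.3434
  (v28,v31,v32) [-++] → (1.0385, -1.567, -0.305473)–(1.0385, -1.567, 0.6489)  len=0.9544
  (v28,v32,v29) [-+-] → (1.0385, -1.567, 0.6489)–(1.0385, -1.36512, 0.926754)  len=0.3435
  (v29,v32,v33) [-+-] → (1.0385, -1.36512, 0.926754)–(1.0385, -1.0385, 1.37635)  len=0.5557
  (v30,v0,v1) [--+] → (1.0385, 0, -1.76253)–(1.0385, -0.472736, -1.6989)  len=0.4770
  (v30,v1,v31) [-++] → (1.0385, -0.472736, -1.6989)–(1.0385, -1.0385, -1.37635)  len=0.6513
  (v32,v3,v33) [++-] → (1.0385, -0.744178, 1.54416)–(1.0385, -1.0385, 1.37635)  len=0.3388
  (v33,v3,v4) [-++] → (1.0385, -0.744178, 1.54416)–(1.0385, -0.472736, 1.6989)  len=0.3124
  (v33,v4,v5) [-+-] → (1.0385, -0.472736, 1.6989)–(1.0385, 0, 1.76253)  len=0.4770

Chained into 1 loop(s):
  loop 1: 20 segments, perimeter = 10.7053
Total perimeter = 10.705

loops=1 perimeter=10.705


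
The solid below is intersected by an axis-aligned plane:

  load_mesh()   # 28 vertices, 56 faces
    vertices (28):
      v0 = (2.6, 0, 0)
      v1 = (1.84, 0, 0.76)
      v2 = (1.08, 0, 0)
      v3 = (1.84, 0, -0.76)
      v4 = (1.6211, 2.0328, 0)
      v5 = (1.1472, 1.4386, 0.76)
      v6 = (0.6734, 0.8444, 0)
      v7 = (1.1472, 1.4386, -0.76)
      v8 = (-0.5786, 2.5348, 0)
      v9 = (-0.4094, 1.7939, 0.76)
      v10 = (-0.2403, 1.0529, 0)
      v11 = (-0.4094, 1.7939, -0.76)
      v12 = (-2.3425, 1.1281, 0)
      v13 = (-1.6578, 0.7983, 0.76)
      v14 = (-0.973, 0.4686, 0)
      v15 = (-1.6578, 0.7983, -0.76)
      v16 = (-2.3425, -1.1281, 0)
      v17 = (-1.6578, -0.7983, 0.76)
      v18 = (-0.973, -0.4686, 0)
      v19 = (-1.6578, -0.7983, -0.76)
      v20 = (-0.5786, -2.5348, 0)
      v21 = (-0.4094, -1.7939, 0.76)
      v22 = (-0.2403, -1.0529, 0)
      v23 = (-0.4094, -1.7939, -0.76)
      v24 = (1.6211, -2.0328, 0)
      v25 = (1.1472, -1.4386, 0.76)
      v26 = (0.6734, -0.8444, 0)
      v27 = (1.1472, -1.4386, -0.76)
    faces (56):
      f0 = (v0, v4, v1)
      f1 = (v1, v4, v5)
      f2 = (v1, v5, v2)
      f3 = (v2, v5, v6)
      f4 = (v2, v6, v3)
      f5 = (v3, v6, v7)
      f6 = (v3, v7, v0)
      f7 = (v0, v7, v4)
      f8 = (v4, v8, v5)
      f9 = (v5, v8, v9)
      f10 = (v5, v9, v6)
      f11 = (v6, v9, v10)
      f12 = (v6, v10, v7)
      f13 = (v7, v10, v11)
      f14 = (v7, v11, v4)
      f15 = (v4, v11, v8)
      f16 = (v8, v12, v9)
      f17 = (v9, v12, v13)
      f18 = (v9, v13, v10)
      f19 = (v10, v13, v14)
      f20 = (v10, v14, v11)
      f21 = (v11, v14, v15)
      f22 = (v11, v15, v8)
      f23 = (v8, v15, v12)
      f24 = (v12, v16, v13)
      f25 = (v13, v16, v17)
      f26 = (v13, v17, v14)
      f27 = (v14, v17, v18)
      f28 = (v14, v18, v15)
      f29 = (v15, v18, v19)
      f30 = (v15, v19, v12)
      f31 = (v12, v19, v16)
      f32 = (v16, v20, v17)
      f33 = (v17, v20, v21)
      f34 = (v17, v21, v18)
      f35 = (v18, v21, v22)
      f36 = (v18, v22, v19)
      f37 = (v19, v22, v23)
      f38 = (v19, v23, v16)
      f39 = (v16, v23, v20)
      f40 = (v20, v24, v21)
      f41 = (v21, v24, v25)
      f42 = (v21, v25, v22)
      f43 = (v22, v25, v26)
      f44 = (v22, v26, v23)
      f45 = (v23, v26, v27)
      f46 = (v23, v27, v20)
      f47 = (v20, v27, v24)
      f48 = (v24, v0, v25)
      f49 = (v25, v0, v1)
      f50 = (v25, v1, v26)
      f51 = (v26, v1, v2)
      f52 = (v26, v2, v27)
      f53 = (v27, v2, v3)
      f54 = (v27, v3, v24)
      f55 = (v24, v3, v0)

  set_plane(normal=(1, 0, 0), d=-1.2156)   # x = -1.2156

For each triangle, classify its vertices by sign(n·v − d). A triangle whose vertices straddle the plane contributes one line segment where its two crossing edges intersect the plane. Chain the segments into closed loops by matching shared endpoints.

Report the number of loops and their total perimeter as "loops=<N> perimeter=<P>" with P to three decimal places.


loops=1 perimeter=9.975

Straddling triangles (18 of 56):
  (v8,v12,v9) [+-+] → (-1.2156, 2.0268, 0)–(-1.2156, 1.51623, 0.443042)  len=0.6760
  (v9,v12,v13) [+--] → (-1.2156, 1.51623, 0.443042)–(-1.2156, 1.15095, 0.76)  len=0.4836
  (v9,v13,v10) [+-+] → (-1.2156, 1.15095, 0.76)–(-1.2156, 0.877724, 0.522912)  len=0.3618
  (v10,v13,v14) [+-+] → (-1.2156, 0.877724, 0.522912)–(-1.2156, 0.585401, 0.269241)  len=0.3870
  (v11,v14,v15) [++-] → (-1.2156, 0.585401, -0.269241)–(-1.2156, 1.15095, -0.76)  len=0.7488
  (v11,v15,v8) [+-+] → (-1.2156, 1.15095, -0.76)–(-1.2156, 1.50983, -0.448592)  len=0.4751
  (v8,v15,v12) [+--] → (-1.2156, 1.50983, -0.448592)–(-1.2156, 2.0268, 0)  len=0.6845
  (v13,v17,v14) [--+] → (-1.2156, 0.0197829, 0.269241)–(-1.2156, 0.585401, 0.269241)  len=0.5656
  (v14,v17,v18) [+-+] → (-1.2156, 0.0197829, 0.269241)–(-1.2156, -0.585401, 0.269241)  len=0.6052
  (v14,v18,v15) [++-] → (-1.2156, -0.0197829, -0.269241)–(-1.2156, 0.585401, -0.269241)  len=0.6052
  (v15,v18,v19) [-+-] → (-1.2156, -0.0197829, -0.269241)–(-1.2156, -0.585401, -0.269241)  len=0.5656
  (v16,v20,v17) [-+-] → (-1.2156, -2.0268, 0)–(-1.2156, -1.50983, 0.448592)  len=0.6845
  (v17,v20,v21) [-++] → (-1.2156, -1.50983, 0.448592)–(-1.2156, -1.15095, 0.76)  len=0.4751
  (v17,v21,v18) [-++] → (-1.2156, -1.15095, 0.76)–(-1.2156, -0.585401, 0.269241)  len=0.7488
  (v18,v22,v19) [++-] → (-1.2156, -0.877724, -0.522912)–(-1.2156, -0.585401, -0.269241)  len=0.3870
  (v19,v22,v23) [-++] → (-1.2156, -0.877724, -0.522912)–(-1.2156, -1.15095, -0.76)  len=0.3618
  (v19,v23,v16) [-+-] → (-1.2156, -1.15095, -0.76)–(-1.2156, -1.51623, -0.443042)  len=0.4836
  (v16,v23,v20) [-++] → (-1.2156, -1.51623, -0.443042)–(-1.2156, -2.0268, 0)  len=0.6760

Chained into 1 loop(s):
  loop 1: 18 segments, perimeter = 9.9752
Total perimeter = 9.975
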